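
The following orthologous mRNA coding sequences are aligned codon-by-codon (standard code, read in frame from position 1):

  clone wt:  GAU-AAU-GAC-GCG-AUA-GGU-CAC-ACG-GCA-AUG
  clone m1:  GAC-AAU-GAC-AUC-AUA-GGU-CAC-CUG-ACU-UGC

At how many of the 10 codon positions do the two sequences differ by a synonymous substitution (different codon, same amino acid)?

1

Codon 1: GAU Asp / GAC Asp — synonymous.
Codon 2: AAU Asn / AAU Asn — identical.
Codon 3: GAC Asp / GAC Asp — identical.
Codon 4: GCG Ala / AUC Ile — nonsynonymous.
Codon 5: AUA Ile / AUA Ile — identical.
Codon 6: GGU Gly / GGU Gly — identical.
Codon 7: CAC His / CAC His — identical.
Codon 8: ACG Thr / CUG Leu — nonsynonymous.
Codon 9: GCA Ala / ACU Thr — nonsynonymous.
Codon 10: AUG Met / UGC Cys — nonsynonymous.
Synonymous differences: 1.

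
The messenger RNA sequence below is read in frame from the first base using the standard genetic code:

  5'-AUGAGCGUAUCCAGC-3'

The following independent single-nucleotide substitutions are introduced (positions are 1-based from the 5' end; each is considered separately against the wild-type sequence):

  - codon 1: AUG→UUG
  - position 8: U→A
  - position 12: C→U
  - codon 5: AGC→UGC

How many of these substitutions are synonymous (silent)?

1

Codon 1: AUG (Met) → UUG (Leu) — missense.
Codon 3: GUA (Val) → GAA (Glu) — missense.
Codon 4: UCC (Ser) → UCU (Ser) — synonymous.
Codon 5: AGC (Ser) → UGC (Cys) — missense.
Synonymous: 1 of 4.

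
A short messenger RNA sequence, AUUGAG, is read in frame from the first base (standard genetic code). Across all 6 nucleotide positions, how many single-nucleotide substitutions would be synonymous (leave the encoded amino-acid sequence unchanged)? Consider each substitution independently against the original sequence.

Codon 1 (AUU, Ile): 2 synonymous substitutions.
Codon 2 (GAG, Glu): 1 synonymous substitution.
Total: 2 + 1 = 3.

3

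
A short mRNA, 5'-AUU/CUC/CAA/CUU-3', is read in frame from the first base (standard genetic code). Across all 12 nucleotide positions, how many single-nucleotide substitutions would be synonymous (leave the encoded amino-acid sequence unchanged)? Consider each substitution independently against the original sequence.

9

Codon 1 (AUU, Ile): 2 synonymous substitutions.
Codon 2 (CUC, Leu): 3 synonymous substitutions.
Codon 3 (CAA, Gln): 1 synonymous substitution.
Codon 4 (CUU, Leu): 3 synonymous substitutions.
Total: 2 + 3 + 1 + 3 = 9.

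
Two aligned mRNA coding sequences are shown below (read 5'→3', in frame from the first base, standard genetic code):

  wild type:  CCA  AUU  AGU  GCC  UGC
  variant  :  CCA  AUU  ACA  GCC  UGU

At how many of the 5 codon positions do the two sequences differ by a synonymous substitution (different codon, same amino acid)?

1

Codon 1: CCA Pro / CCA Pro — identical.
Codon 2: AUU Ile / AUU Ile — identical.
Codon 3: AGU Ser / ACA Thr — nonsynonymous.
Codon 4: GCC Ala / GCC Ala — identical.
Codon 5: UGC Cys / UGU Cys — synonymous.
Synonymous differences: 1.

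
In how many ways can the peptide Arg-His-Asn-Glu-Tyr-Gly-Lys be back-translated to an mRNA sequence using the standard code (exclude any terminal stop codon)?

Arg: 6 codons.
His: 2 codons.
Asn: 2 codons.
Glu: 2 codons.
Tyr: 2 codons.
Gly: 4 codons.
Lys: 2 codons.
6 × 2 × 2 × 2 × 2 × 4 × 2 = 768.

768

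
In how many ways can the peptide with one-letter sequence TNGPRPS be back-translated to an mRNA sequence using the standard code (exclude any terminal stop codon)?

Thr: 4 codons.
Asn: 2 codons.
Gly: 4 codons.
Pro: 4 codons.
Arg: 6 codons.
Pro: 4 codons.
Ser: 6 codons.
4 × 2 × 4 × 4 × 6 × 4 × 6 = 18432.

18432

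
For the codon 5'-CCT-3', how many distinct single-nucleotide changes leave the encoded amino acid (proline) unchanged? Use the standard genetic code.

3

Position 1: none → 0 synonymous.
Position 2: none → 0 synonymous.
Position 3: CCC, CCA, CCG → 3 synonymous.
Total: 0 + 0 + 3 = 3.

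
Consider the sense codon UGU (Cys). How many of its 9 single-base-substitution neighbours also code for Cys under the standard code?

Position 1: none → 0 synonymous.
Position 2: none → 0 synonymous.
Position 3: UGC → 1 synonymous.
Total: 0 + 0 + 1 = 1.

1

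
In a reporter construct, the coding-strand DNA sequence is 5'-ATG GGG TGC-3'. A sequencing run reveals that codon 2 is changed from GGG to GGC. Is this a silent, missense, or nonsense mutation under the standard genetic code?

Position 6 falls in codon 2: GGG → Gly.
After the substitution the codon is GGC → Gly.
Both encode Gly, so the change is synonymous.

silent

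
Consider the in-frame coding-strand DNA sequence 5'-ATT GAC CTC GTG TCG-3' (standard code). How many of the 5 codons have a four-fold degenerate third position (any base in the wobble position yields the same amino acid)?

3

Codon 1 ATT (Ile): third position 3-fold.
Codon 2 GAC (Asp): third position 2-fold.
Codon 3 CTC (Leu): third position 4-fold.
Codon 4 GTG (Val): third position 4-fold.
Codon 5 TCG (Ser): third position 4-fold.
Four-fold degenerate third positions: 3.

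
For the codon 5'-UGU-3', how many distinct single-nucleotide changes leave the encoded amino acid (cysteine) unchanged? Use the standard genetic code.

1

Position 1: none → 0 synonymous.
Position 2: none → 0 synonymous.
Position 3: UGC → 1 synonymous.
Total: 0 + 0 + 1 = 1.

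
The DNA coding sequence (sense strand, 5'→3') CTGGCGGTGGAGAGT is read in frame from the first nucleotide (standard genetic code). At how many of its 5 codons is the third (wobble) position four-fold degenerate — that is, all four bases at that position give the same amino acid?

Codon 1 CTG (Leu): third position 4-fold.
Codon 2 GCG (Ala): third position 4-fold.
Codon 3 GTG (Val): third position 4-fold.
Codon 4 GAG (Glu): third position 2-fold.
Codon 5 AGT (Ser): third position 2-fold.
Four-fold degenerate third positions: 3.

3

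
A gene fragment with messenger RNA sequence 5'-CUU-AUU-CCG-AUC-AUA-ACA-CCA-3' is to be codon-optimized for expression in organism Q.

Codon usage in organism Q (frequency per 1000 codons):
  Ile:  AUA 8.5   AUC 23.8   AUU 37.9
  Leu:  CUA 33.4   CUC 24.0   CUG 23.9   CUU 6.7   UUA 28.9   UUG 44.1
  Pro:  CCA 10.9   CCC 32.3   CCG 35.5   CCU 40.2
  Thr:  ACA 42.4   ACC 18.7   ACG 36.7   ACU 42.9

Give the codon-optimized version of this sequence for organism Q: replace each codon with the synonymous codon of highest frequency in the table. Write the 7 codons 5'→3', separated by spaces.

Codon 1 (Leu): best is UUG at 44.1.
Codon 2 (Ile): best is AUU at 37.9.
Codon 3 (Pro): best is CCU at 40.2.
Codon 4 (Ile): best is AUU at 37.9.
Codon 5 (Ile): best is AUU at 37.9.
Codon 6 (Thr): best is ACU at 42.9.
Codon 7 (Pro): best is CCU at 40.2.

UUG AUU CCU AUU AUU ACU CCU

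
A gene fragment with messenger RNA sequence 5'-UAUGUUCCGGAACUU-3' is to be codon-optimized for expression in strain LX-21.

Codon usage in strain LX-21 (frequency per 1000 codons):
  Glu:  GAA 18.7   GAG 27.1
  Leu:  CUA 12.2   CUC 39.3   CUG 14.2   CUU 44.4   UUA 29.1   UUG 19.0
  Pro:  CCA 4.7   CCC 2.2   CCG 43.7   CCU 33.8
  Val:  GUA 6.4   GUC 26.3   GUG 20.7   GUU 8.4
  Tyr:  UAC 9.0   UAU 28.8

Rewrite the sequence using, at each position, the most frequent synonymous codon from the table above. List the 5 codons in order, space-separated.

UAU GUC CCG GAG CUU

Codon 1 (Tyr): best is UAU at 28.8.
Codon 2 (Val): best is GUC at 26.3.
Codon 3 (Pro): best is CCG at 43.7.
Codon 4 (Glu): best is GAG at 27.1.
Codon 5 (Leu): best is CUU at 44.4.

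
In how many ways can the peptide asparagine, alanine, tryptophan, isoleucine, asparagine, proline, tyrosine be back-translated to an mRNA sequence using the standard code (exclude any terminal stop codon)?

Asn: 2 codons.
Ala: 4 codons.
Trp: 1 codon.
Ile: 3 codons.
Asn: 2 codons.
Pro: 4 codons.
Tyr: 2 codons.
2 × 4 × 1 × 3 × 2 × 4 × 2 = 384.

384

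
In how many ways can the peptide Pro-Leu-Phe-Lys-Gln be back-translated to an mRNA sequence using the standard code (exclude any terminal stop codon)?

192

Pro: 4 codons.
Leu: 6 codons.
Phe: 2 codons.
Lys: 2 codons.
Gln: 2 codons.
4 × 6 × 2 × 2 × 2 = 192.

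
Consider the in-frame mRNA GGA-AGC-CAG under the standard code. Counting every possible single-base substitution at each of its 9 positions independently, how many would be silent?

5

Codon 1 (GGA, Gly): 3 synonymous substitutions.
Codon 2 (AGC, Ser): 1 synonymous substitution.
Codon 3 (CAG, Gln): 1 synonymous substitution.
Total: 3 + 1 + 1 = 5.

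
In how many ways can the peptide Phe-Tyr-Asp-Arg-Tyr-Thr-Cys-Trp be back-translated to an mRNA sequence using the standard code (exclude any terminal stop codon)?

768

Phe: 2 codons.
Tyr: 2 codons.
Asp: 2 codons.
Arg: 6 codons.
Tyr: 2 codons.
Thr: 4 codons.
Cys: 2 codons.
Trp: 1 codon.
2 × 2 × 2 × 6 × 2 × 4 × 2 × 1 = 768.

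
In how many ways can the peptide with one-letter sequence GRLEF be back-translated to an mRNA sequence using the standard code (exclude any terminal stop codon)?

576

Gly: 4 codons.
Arg: 6 codons.
Leu: 6 codons.
Glu: 2 codons.
Phe: 2 codons.
4 × 6 × 6 × 2 × 2 = 576.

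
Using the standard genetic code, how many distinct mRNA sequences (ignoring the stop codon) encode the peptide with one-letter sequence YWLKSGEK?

2304

Tyr: 2 codons.
Trp: 1 codon.
Leu: 6 codons.
Lys: 2 codons.
Ser: 6 codons.
Gly: 4 codons.
Glu: 2 codons.
Lys: 2 codons.
2 × 1 × 6 × 2 × 6 × 4 × 2 × 2 = 2304.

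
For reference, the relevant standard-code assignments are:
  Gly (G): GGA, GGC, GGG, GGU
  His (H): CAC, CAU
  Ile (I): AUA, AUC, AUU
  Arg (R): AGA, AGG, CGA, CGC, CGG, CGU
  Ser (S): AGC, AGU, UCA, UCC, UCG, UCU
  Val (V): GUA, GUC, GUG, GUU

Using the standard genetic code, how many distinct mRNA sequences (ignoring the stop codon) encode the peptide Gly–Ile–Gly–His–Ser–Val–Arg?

Gly: 4 codons.
Ile: 3 codons.
Gly: 4 codons.
His: 2 codons.
Ser: 6 codons.
Val: 4 codons.
Arg: 6 codons.
4 × 3 × 4 × 2 × 6 × 4 × 6 = 13824.

13824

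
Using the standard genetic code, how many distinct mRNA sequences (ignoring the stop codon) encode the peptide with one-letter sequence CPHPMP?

Cys: 2 codons.
Pro: 4 codons.
His: 2 codons.
Pro: 4 codons.
Met: 1 codon.
Pro: 4 codons.
2 × 4 × 2 × 4 × 1 × 4 = 256.

256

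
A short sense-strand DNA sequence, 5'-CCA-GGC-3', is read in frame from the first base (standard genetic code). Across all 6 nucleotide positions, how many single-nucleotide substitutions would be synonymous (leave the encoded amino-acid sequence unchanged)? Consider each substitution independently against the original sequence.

Codon 1 (CCA, Pro): 3 synonymous substitutions.
Codon 2 (GGC, Gly): 3 synonymous substitutions.
Total: 3 + 3 = 6.

6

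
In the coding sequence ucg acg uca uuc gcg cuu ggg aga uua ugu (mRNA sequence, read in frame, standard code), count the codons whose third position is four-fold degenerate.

6

Codon 1 UCG (Ser): third position 4-fold.
Codon 2 ACG (Thr): third position 4-fold.
Codon 3 UCA (Ser): third position 4-fold.
Codon 4 UUC (Phe): third position 2-fold.
Codon 5 GCG (Ala): third position 4-fold.
Codon 6 CUU (Leu): third position 4-fold.
Codon 7 GGG (Gly): third position 4-fold.
Codon 8 AGA (Arg): third position 2-fold.
Codon 9 UUA (Leu): third position 2-fold.
Codon 10 UGU (Cys): third position 2-fold.
Four-fold degenerate third positions: 6.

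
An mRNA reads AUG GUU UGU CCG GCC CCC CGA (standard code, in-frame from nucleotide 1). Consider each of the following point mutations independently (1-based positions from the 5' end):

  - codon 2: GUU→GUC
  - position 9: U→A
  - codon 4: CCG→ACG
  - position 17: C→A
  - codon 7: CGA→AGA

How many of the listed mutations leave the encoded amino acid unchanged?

2

Codon 2: GUU (Val) → GUC (Val) — synonymous.
Codon 3: UGU (Cys) → UGA (Stop) — nonsense.
Codon 4: CCG (Pro) → ACG (Thr) — missense.
Codon 6: CCC (Pro) → CAC (His) — missense.
Codon 7: CGA (Arg) → AGA (Arg) — synonymous.
Synonymous: 2 of 5.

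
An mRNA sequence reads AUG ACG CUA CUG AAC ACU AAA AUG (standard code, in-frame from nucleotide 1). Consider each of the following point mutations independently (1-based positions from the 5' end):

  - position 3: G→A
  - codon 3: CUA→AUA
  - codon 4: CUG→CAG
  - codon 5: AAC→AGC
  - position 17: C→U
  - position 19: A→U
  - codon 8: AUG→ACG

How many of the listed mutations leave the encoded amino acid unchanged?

Codon 1: AUG (Met) → AUA (Ile) — missense.
Codon 3: CUA (Leu) → AUA (Ile) — missense.
Codon 4: CUG (Leu) → CAG (Gln) — missense.
Codon 5: AAC (Asn) → AGC (Ser) — missense.
Codon 6: ACU (Thr) → AUU (Ile) — missense.
Codon 7: AAA (Lys) → UAA (Stop) — nonsense.
Codon 8: AUG (Met) → ACG (Thr) — missense.
Synonymous: 0 of 7.

0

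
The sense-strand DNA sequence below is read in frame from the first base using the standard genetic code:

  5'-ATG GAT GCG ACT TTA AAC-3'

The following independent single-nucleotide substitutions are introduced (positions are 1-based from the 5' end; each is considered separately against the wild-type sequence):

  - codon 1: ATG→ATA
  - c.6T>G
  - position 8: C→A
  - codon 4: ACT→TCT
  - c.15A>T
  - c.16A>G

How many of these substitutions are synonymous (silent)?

Codon 1: ATG (Met) → ATA (Ile) — missense.
Codon 2: GAT (Asp) → GAG (Glu) — missense.
Codon 3: GCG (Ala) → GAG (Glu) — missense.
Codon 4: ACT (Thr) → TCT (Ser) — missense.
Codon 5: TTA (Leu) → TTT (Phe) — missense.
Codon 6: AAC (Asn) → GAC (Asp) — missense.
Synonymous: 0 of 6.

0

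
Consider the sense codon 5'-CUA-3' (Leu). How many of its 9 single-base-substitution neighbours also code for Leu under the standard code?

Position 1: UUA → 1 synonymous.
Position 2: none → 0 synonymous.
Position 3: CUU, CUC, CUG → 3 synonymous.
Total: 1 + 0 + 3 = 4.

4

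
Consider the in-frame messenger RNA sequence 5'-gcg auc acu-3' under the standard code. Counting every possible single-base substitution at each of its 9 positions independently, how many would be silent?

8

Codon 1 (GCG, Ala): 3 synonymous substitutions.
Codon 2 (AUC, Ile): 2 synonymous substitutions.
Codon 3 (ACU, Thr): 3 synonymous substitutions.
Total: 3 + 2 + 3 = 8.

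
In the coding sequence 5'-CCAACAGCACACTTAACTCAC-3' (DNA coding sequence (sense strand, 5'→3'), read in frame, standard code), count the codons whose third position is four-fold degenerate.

4

Codon 1 CCA (Pro): third position 4-fold.
Codon 2 ACA (Thr): third position 4-fold.
Codon 3 GCA (Ala): third position 4-fold.
Codon 4 CAC (His): third position 2-fold.
Codon 5 TTA (Leu): third position 2-fold.
Codon 6 ACT (Thr): third position 4-fold.
Codon 7 CAC (His): third position 2-fold.
Four-fold degenerate third positions: 4.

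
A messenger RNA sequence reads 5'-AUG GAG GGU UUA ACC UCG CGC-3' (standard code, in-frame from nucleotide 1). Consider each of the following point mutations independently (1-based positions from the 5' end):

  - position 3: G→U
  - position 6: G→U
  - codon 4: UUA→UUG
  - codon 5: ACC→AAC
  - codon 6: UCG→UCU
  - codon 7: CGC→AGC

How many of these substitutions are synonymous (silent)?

2

Codon 1: AUG (Met) → AUU (Ile) — missense.
Codon 2: GAG (Glu) → GAU (Asp) — missense.
Codon 4: UUA (Leu) → UUG (Leu) — synonymous.
Codon 5: ACC (Thr) → AAC (Asn) — missense.
Codon 6: UCG (Ser) → UCU (Ser) — synonymous.
Codon 7: CGC (Arg) → AGC (Ser) — missense.
Synonymous: 2 of 6.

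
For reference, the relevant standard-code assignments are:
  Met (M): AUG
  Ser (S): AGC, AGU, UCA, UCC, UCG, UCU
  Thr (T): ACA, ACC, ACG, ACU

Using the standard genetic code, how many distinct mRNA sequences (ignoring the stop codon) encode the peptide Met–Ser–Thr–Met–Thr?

Met: 1 codon.
Ser: 6 codons.
Thr: 4 codons.
Met: 1 codon.
Thr: 4 codons.
1 × 6 × 4 × 1 × 4 = 96.

96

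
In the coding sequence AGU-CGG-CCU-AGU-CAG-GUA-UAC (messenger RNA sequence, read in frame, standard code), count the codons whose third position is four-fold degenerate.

Codon 1 AGU (Ser): third position 2-fold.
Codon 2 CGG (Arg): third position 4-fold.
Codon 3 CCU (Pro): third position 4-fold.
Codon 4 AGU (Ser): third position 2-fold.
Codon 5 CAG (Gln): third position 2-fold.
Codon 6 GUA (Val): third position 4-fold.
Codon 7 UAC (Tyr): third position 2-fold.
Four-fold degenerate third positions: 3.

3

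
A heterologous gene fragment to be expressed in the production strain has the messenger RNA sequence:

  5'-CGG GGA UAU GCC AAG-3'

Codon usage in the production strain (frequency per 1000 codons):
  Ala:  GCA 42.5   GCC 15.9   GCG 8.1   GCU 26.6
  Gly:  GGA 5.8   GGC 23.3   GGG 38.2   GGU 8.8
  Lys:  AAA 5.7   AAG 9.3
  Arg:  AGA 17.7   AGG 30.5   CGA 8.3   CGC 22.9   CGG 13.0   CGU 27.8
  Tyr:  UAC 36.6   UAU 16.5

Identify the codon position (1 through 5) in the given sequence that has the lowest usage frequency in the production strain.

2

Codon 1 CGG (Arg): 13.0 per 1000.
Codon 2 GGA (Gly): 5.8 per 1000.
Codon 3 UAU (Tyr): 16.5 per 1000.
Codon 4 GCC (Ala): 15.9 per 1000.
Codon 5 AAG (Lys): 9.3 per 1000.
Lowest frequency is 5.8 at codon 2.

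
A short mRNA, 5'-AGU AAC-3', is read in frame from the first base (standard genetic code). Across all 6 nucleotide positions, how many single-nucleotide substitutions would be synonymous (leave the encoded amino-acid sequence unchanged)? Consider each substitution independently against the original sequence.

Codon 1 (AGU, Ser): 1 synonymous substitution.
Codon 2 (AAC, Asn): 1 synonymous substitution.
Total: 1 + 1 = 2.

2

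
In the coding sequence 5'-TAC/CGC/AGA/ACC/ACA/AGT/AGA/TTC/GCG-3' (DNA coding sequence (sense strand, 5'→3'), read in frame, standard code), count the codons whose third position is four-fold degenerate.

Codon 1 TAC (Tyr): third position 2-fold.
Codon 2 CGC (Arg): third position 4-fold.
Codon 3 AGA (Arg): third position 2-fold.
Codon 4 ACC (Thr): third position 4-fold.
Codon 5 ACA (Thr): third position 4-fold.
Codon 6 AGT (Ser): third position 2-fold.
Codon 7 AGA (Arg): third position 2-fold.
Codon 8 TTC (Phe): third position 2-fold.
Codon 9 GCG (Ala): third position 4-fold.
Four-fold degenerate third positions: 4.

4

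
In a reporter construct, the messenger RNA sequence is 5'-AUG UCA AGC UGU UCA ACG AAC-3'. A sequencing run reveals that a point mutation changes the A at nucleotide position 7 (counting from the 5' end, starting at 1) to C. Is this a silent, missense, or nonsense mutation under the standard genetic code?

missense

Position 7 falls in codon 3: AGC → Ser.
After the substitution the codon is CGC → Arg.
Ser ≠ Arg, so this is a missense mutation.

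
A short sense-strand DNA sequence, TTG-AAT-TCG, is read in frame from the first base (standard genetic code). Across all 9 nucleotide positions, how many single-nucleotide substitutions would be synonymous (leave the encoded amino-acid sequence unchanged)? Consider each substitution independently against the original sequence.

Codon 1 (TTG, Leu): 2 synonymous substitutions.
Codon 2 (AAT, Asn): 1 synonymous substitution.
Codon 3 (TCG, Ser): 3 synonymous substitutions.
Total: 2 + 1 + 3 = 6.

6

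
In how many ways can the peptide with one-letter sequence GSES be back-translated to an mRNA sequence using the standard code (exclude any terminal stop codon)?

288

Gly: 4 codons.
Ser: 6 codons.
Glu: 2 codons.
Ser: 6 codons.
4 × 6 × 2 × 6 = 288.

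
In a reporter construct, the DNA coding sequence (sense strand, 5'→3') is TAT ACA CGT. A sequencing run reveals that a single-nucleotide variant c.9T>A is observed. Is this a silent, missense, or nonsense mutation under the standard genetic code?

silent

Position 9 falls in codon 3: CGT → Arg.
After the substitution the codon is CGA → Arg.
Both encode Arg, so the change is synonymous.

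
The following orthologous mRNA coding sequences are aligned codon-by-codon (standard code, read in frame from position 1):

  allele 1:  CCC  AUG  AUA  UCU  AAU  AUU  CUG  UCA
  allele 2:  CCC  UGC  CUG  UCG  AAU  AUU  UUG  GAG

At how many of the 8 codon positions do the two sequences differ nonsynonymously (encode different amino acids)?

Codon 1: CCC Pro / CCC Pro — identical.
Codon 2: AUG Met / UGC Cys — nonsynonymous.
Codon 3: AUA Ile / CUG Leu — nonsynonymous.
Codon 4: UCU Ser / UCG Ser — synonymous.
Codon 5: AAU Asn / AAU Asn — identical.
Codon 6: AUU Ile / AUU Ile — identical.
Codon 7: CUG Leu / UUG Leu — synonymous.
Codon 8: UCA Ser / GAG Glu — nonsynonymous.
Nonsynonymous differences: 3.

3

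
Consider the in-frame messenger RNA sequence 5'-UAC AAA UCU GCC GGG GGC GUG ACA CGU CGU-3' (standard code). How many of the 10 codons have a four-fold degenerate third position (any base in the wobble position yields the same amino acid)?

8

Codon 1 UAC (Tyr): third position 2-fold.
Codon 2 AAA (Lys): third position 2-fold.
Codon 3 UCU (Ser): third position 4-fold.
Codon 4 GCC (Ala): third position 4-fold.
Codon 5 GGG (Gly): third position 4-fold.
Codon 6 GGC (Gly): third position 4-fold.
Codon 7 GUG (Val): third position 4-fold.
Codon 8 ACA (Thr): third position 4-fold.
Codon 9 CGU (Arg): third position 4-fold.
Codon 10 CGU (Arg): third position 4-fold.
Four-fold degenerate third positions: 8.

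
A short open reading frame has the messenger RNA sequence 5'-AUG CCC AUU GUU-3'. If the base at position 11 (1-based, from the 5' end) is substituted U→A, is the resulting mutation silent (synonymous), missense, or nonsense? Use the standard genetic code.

Position 11 falls in codon 4: GUU → Val.
After the substitution the codon is GAU → Asp.
Val ≠ Asp, so this is a missense mutation.

missense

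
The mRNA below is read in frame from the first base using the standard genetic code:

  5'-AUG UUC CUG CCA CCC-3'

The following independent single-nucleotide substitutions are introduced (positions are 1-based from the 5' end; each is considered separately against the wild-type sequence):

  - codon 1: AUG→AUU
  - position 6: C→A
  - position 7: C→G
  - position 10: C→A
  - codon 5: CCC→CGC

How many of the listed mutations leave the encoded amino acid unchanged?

0

Codon 1: AUG (Met) → AUU (Ile) — missense.
Codon 2: UUC (Phe) → UUA (Leu) — missense.
Codon 3: CUG (Leu) → GUG (Val) — missense.
Codon 4: CCA (Pro) → ACA (Thr) — missense.
Codon 5: CCC (Pro) → CGC (Arg) — missense.
Synonymous: 0 of 5.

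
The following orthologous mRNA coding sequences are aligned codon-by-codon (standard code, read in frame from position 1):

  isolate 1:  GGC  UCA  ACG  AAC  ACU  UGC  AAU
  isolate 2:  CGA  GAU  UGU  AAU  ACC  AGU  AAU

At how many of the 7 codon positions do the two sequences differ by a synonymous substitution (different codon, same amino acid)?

2

Codon 1: GGC Gly / CGA Arg — nonsynonymous.
Codon 2: UCA Ser / GAU Asp — nonsynonymous.
Codon 3: ACG Thr / UGU Cys — nonsynonymous.
Codon 4: AAC Asn / AAU Asn — synonymous.
Codon 5: ACU Thr / ACC Thr — synonymous.
Codon 6: UGC Cys / AGU Ser — nonsynonymous.
Codon 7: AAU Asn / AAU Asn — identical.
Synonymous differences: 2.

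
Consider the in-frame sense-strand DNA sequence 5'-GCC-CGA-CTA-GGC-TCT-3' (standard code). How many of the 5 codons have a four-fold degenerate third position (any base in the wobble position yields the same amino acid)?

Codon 1 GCC (Ala): third position 4-fold.
Codon 2 CGA (Arg): third position 4-fold.
Codon 3 CTA (Leu): third position 4-fold.
Codon 4 GGC (Gly): third position 4-fold.
Codon 5 TCT (Ser): third position 4-fold.
Four-fold degenerate third positions: 5.

5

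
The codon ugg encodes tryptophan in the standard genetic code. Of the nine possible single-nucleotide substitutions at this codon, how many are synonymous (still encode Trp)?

0

Position 1: none → 0 synonymous.
Position 2: none → 0 synonymous.
Position 3: none → 0 synonymous.
Total: 0 + 0 + 0 = 0.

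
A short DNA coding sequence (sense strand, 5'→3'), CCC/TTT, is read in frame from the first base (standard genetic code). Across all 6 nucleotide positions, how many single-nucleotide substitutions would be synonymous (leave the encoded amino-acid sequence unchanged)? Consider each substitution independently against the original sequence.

4

Codon 1 (CCC, Pro): 3 synonymous substitutions.
Codon 2 (TTT, Phe): 1 synonymous substitution.
Total: 3 + 1 = 4.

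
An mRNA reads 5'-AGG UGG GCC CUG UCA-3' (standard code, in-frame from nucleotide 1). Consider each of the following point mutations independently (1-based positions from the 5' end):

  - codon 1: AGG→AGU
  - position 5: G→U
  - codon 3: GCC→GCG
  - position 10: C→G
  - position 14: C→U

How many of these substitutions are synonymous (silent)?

Codon 1: AGG (Arg) → AGU (Ser) — missense.
Codon 2: UGG (Trp) → UUG (Leu) — missense.
Codon 3: GCC (Ala) → GCG (Ala) — synonymous.
Codon 4: CUG (Leu) → GUG (Val) — missense.
Codon 5: UCA (Ser) → UUA (Leu) — missense.
Synonymous: 1 of 5.

1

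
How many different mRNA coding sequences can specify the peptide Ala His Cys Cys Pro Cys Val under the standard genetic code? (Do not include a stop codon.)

Ala: 4 codons.
His: 2 codons.
Cys: 2 codons.
Cys: 2 codons.
Pro: 4 codons.
Cys: 2 codons.
Val: 4 codons.
4 × 2 × 2 × 2 × 4 × 2 × 4 = 1024.

1024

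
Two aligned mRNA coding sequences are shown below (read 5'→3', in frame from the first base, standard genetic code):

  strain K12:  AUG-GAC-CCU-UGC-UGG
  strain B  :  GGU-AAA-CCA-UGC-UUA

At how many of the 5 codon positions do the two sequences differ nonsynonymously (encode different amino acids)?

3

Codon 1: AUG Met / GGU Gly — nonsynonymous.
Codon 2: GAC Asp / AAA Lys — nonsynonymous.
Codon 3: CCU Pro / CCA Pro — synonymous.
Codon 4: UGC Cys / UGC Cys — identical.
Codon 5: UGG Trp / UUA Leu — nonsynonymous.
Nonsynonymous differences: 3.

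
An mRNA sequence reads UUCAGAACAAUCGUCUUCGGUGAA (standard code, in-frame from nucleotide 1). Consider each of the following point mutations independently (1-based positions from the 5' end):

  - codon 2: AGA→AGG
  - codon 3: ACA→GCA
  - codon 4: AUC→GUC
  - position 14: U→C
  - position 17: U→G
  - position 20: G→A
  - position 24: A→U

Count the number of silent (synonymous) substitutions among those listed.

Codon 2: AGA (Arg) → AGG (Arg) — synonymous.
Codon 3: ACA (Thr) → GCA (Ala) — missense.
Codon 4: AUC (Ile) → GUC (Val) — missense.
Codon 5: GUC (Val) → GCC (Ala) — missense.
Codon 6: UUC (Phe) → UGC (Cys) — missense.
Codon 7: GGU (Gly) → GAU (Asp) — missense.
Codon 8: GAA (Glu) → GAU (Asp) — missense.
Synonymous: 1 of 7.

1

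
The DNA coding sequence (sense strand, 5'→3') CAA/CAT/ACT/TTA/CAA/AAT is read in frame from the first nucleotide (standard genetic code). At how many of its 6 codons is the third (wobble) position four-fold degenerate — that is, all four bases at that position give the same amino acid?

1

Codon 1 CAA (Gln): third position 2-fold.
Codon 2 CAT (His): third position 2-fold.
Codon 3 ACT (Thr): third position 4-fold.
Codon 4 TTA (Leu): third position 2-fold.
Codon 5 CAA (Gln): third position 2-fold.
Codon 6 AAT (Asn): third position 2-fold.
Four-fold degenerate third positions: 1.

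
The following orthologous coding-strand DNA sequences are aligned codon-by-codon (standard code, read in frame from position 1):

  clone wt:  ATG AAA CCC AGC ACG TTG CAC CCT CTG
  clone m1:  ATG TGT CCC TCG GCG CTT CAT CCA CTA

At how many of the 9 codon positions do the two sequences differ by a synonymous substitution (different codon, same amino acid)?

Codon 1: ATG Met / ATG Met — identical.
Codon 2: AAA Lys / TGT Cys — nonsynonymous.
Codon 3: CCC Pro / CCC Pro — identical.
Codon 4: AGC Ser / TCG Ser — synonymous.
Codon 5: ACG Thr / GCG Ala — nonsynonymous.
Codon 6: TTG Leu / CTT Leu — synonymous.
Codon 7: CAC His / CAT His — synonymous.
Codon 8: CCT Pro / CCA Pro — synonymous.
Codon 9: CTG Leu / CTA Leu — synonymous.
Synonymous differences: 5.

5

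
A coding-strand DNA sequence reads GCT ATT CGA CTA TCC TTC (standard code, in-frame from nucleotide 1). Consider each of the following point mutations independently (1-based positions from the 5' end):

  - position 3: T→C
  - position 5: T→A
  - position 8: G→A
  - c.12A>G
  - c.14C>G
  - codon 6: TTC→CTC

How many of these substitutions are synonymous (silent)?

Codon 1: GCT (Ala) → GCC (Ala) — synonymous.
Codon 2: ATT (Ile) → AAT (Asn) — missense.
Codon 3: CGA (Arg) → CAA (Gln) — missense.
Codon 4: CTA (Leu) → CTG (Leu) — synonymous.
Codon 5: TCC (Ser) → TGC (Cys) — missense.
Codon 6: TTC (Phe) → CTC (Leu) — missense.
Synonymous: 2 of 6.

2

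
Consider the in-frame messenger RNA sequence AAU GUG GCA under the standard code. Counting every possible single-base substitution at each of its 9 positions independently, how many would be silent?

Codon 1 (AAU, Asn): 1 synonymous substitution.
Codon 2 (GUG, Val): 3 synonymous substitutions.
Codon 3 (GCA, Ala): 3 synonymous substitutions.
Total: 1 + 3 + 3 = 7.

7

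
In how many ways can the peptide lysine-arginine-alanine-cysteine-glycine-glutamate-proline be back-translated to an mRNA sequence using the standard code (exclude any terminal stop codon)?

Lys: 2 codons.
Arg: 6 codons.
Ala: 4 codons.
Cys: 2 codons.
Gly: 4 codons.
Glu: 2 codons.
Pro: 4 codons.
2 × 6 × 4 × 2 × 4 × 2 × 4 = 3072.

3072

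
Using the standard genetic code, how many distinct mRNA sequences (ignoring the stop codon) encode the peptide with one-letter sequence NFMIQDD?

96

Asn: 2 codons.
Phe: 2 codons.
Met: 1 codon.
Ile: 3 codons.
Gln: 2 codons.
Asp: 2 codons.
Asp: 2 codons.
2 × 2 × 1 × 3 × 2 × 2 × 2 = 96.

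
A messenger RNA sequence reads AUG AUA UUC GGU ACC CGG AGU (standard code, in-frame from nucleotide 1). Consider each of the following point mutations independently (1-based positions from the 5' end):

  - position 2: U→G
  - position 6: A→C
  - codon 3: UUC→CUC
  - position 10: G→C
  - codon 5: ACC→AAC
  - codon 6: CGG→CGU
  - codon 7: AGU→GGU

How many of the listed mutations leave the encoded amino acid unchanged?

Codon 1: AUG (Met) → AGG (Arg) — missense.
Codon 2: AUA (Ile) → AUC (Ile) — synonymous.
Codon 3: UUC (Phe) → CUC (Leu) — missense.
Codon 4: GGU (Gly) → CGU (Arg) — missense.
Codon 5: ACC (Thr) → AAC (Asn) — missense.
Codon 6: CGG (Arg) → CGU (Arg) — synonymous.
Codon 7: AGU (Ser) → GGU (Gly) — missense.
Synonymous: 2 of 7.

2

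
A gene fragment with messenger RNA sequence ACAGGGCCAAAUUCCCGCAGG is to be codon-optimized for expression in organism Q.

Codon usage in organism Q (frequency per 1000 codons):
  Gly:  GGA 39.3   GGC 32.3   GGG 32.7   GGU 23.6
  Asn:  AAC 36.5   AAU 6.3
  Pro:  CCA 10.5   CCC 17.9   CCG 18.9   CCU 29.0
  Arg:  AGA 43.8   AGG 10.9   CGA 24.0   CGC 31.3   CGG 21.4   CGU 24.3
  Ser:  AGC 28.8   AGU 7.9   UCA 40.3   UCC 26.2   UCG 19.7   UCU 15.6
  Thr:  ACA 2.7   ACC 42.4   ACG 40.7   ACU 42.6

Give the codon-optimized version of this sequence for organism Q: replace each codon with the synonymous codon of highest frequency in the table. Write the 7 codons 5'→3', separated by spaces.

ACU GGA CCU AAC UCA AGA AGA

Codon 1 (Thr): best is ACU at 42.6.
Codon 2 (Gly): best is GGA at 39.3.
Codon 3 (Pro): best is CCU at 29.0.
Codon 4 (Asn): best is AAC at 36.5.
Codon 5 (Ser): best is UCA at 40.3.
Codon 6 (Arg): best is AGA at 43.8.
Codon 7 (Arg): best is AGA at 43.8.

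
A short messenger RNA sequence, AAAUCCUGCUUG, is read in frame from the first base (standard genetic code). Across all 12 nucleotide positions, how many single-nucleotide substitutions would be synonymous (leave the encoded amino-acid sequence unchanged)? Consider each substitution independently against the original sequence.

Codon 1 (AAA, Lys): 1 synonymous substitution.
Codon 2 (UCC, Ser): 3 synonymous substitutions.
Codon 3 (UGC, Cys): 1 synonymous substitution.
Codon 4 (UUG, Leu): 2 synonymous substitutions.
Total: 1 + 3 + 1 + 2 = 7.

7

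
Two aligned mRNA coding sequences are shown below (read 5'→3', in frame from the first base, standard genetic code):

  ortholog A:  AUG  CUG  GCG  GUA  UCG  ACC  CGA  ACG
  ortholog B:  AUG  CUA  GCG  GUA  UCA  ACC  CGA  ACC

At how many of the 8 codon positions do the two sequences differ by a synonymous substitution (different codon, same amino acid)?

Codon 1: AUG Met / AUG Met — identical.
Codon 2: CUG Leu / CUA Leu — synonymous.
Codon 3: GCG Ala / GCG Ala — identical.
Codon 4: GUA Val / GUA Val — identical.
Codon 5: UCG Ser / UCA Ser — synonymous.
Codon 6: ACC Thr / ACC Thr — identical.
Codon 7: CGA Arg / CGA Arg — identical.
Codon 8: ACG Thr / ACC Thr — synonymous.
Synonymous differences: 3.

3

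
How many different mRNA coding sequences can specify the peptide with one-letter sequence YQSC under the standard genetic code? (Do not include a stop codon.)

Tyr: 2 codons.
Gln: 2 codons.
Ser: 6 codons.
Cys: 2 codons.
2 × 2 × 6 × 2 = 48.

48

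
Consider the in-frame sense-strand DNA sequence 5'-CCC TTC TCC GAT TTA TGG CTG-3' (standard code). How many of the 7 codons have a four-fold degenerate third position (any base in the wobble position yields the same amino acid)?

Codon 1 CCC (Pro): third position 4-fold.
Codon 2 TTC (Phe): third position 2-fold.
Codon 3 TCC (Ser): third position 4-fold.
Codon 4 GAT (Asp): third position 2-fold.
Codon 5 TTA (Leu): third position 2-fold.
Codon 6 TGG (Trp): third position 1-fold.
Codon 7 CTG (Leu): third position 4-fold.
Four-fold degenerate third positions: 3.

3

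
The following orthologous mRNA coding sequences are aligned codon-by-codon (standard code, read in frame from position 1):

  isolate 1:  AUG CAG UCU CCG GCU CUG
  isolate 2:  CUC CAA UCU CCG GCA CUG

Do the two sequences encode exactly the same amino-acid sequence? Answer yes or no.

no

Codon 1: AUG Met / CUC Leu — nonsynonymous.
Codon 2: CAG Gln / CAA Gln — synonymous.
Codon 3: UCU Ser / UCU Ser — identical.
Codon 4: CCG Pro / CCG Pro — identical.
Codon 5: GCU Ala / GCA Ala — synonymous.
Codon 6: CUG Leu / CUG Leu — identical.
Nonsynonymous differences: 1 → different protein.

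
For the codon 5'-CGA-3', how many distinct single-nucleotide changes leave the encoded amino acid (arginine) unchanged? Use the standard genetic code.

Position 1: AGA → 1 synonymous.
Position 2: none → 0 synonymous.
Position 3: CGT, CGC, CGG → 3 synonymous.
Total: 1 + 0 + 3 = 4.

4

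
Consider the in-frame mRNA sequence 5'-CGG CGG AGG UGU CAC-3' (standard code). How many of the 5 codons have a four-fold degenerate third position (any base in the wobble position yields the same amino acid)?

2

Codon 1 CGG (Arg): third position 4-fold.
Codon 2 CGG (Arg): third position 4-fold.
Codon 3 AGG (Arg): third position 2-fold.
Codon 4 UGU (Cys): third position 2-fold.
Codon 5 CAC (His): third position 2-fold.
Four-fold degenerate third positions: 2.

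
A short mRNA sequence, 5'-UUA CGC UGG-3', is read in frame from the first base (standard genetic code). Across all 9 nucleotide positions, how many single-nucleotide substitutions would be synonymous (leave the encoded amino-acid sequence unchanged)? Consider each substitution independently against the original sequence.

5

Codon 1 (UUA, Leu): 2 synonymous substitutions.
Codon 2 (CGC, Arg): 3 synonymous substitutions.
Codon 3 (UGG, Trp): 0 synonymous substitutions.
Total: 2 + 3 + 0 = 5.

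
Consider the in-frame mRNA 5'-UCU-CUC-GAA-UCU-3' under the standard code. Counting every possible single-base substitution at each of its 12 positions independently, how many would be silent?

10

Codon 1 (UCU, Ser): 3 synonymous substitutions.
Codon 2 (CUC, Leu): 3 synonymous substitutions.
Codon 3 (GAA, Glu): 1 synonymous substitution.
Codon 4 (UCU, Ser): 3 synonymous substitutions.
Total: 3 + 3 + 1 + 3 = 10.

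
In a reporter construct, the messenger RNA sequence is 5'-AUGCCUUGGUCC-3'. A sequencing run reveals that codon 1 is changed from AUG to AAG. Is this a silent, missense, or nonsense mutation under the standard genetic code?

Position 2 falls in codon 1: AUG → Met.
After the substitution the codon is AAG → Lys.
Met ≠ Lys, so this is a missense mutation.

missense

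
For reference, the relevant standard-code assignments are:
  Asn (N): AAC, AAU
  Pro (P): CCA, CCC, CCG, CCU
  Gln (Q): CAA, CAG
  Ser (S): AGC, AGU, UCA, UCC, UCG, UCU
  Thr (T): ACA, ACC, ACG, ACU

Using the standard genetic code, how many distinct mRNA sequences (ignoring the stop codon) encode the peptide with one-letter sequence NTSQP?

384

Asn: 2 codons.
Thr: 4 codons.
Ser: 6 codons.
Gln: 2 codons.
Pro: 4 codons.
2 × 4 × 6 × 2 × 4 = 384.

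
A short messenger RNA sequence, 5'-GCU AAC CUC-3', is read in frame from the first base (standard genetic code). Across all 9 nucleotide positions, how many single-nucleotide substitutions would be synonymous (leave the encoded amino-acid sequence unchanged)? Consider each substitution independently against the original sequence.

7

Codon 1 (GCU, Ala): 3 synonymous substitutions.
Codon 2 (AAC, Asn): 1 synonymous substitution.
Codon 3 (CUC, Leu): 3 synonymous substitutions.
Total: 3 + 1 + 3 = 7.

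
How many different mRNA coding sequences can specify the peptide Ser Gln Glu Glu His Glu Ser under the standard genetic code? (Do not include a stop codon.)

1152

Ser: 6 codons.
Gln: 2 codons.
Glu: 2 codons.
Glu: 2 codons.
His: 2 codons.
Glu: 2 codons.
Ser: 6 codons.
6 × 2 × 2 × 2 × 2 × 2 × 6 = 1152.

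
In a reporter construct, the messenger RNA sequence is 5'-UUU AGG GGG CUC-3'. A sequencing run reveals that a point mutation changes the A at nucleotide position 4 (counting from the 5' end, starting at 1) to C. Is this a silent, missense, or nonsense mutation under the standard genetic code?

Position 4 falls in codon 2: AGG → Arg.
After the substitution the codon is CGG → Arg.
Both encode Arg, so the change is synonymous.

silent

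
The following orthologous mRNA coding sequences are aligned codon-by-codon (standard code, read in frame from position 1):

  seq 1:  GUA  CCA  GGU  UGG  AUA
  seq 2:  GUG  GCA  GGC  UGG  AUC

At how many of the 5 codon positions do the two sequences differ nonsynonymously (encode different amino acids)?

1

Codon 1: GUA Val / GUG Val — synonymous.
Codon 2: CCA Pro / GCA Ala — nonsynonymous.
Codon 3: GGU Gly / GGC Gly — synonymous.
Codon 4: UGG Trp / UGG Trp — identical.
Codon 5: AUA Ile / AUC Ile — synonymous.
Nonsynonymous differences: 1.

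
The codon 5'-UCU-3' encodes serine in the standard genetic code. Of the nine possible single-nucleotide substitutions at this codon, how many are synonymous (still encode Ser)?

3

Position 1: none → 0 synonymous.
Position 2: none → 0 synonymous.
Position 3: UCC, UCA, UCG → 3 synonymous.
Total: 0 + 0 + 3 = 3.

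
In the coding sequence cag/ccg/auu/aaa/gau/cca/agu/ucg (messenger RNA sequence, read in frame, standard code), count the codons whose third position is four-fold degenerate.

Codon 1 CAG (Gln): third position 2-fold.
Codon 2 CCG (Pro): third position 4-fold.
Codon 3 AUU (Ile): third position 3-fold.
Codon 4 AAA (Lys): third position 2-fold.
Codon 5 GAU (Asp): third position 2-fold.
Codon 6 CCA (Pro): third position 4-fold.
Codon 7 AGU (Ser): third position 2-fold.
Codon 8 UCG (Ser): third position 4-fold.
Four-fold degenerate third positions: 3.

3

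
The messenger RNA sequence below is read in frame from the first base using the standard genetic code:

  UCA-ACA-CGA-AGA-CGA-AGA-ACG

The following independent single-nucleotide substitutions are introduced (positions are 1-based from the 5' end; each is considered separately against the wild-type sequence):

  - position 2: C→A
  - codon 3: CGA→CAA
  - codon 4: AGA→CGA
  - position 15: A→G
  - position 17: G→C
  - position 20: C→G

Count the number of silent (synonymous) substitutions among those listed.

Codon 1: UCA (Ser) → UAA (Stop) — nonsense.
Codon 3: CGA (Arg) → CAA (Gln) — missense.
Codon 4: AGA (Arg) → CGA (Arg) — synonymous.
Codon 5: CGA (Arg) → CGG (Arg) — synonymous.
Codon 6: AGA (Arg) → ACA (Thr) — missense.
Codon 7: ACG (Thr) → AGG (Arg) — missense.
Synonymous: 2 of 6.

2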